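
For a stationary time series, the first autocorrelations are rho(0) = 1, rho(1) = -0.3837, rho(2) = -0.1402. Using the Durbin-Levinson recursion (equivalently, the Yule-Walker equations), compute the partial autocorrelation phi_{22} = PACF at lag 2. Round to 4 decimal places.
\phi_{22} = -0.3370

The PACF at lag k is phi_{kk}, the last component of the solution
to the Yule-Walker system G_k phi = r_k where
  (G_k)_{ij} = rho(|i - j|), (r_k)_i = rho(i), i,j = 1..k.
Equivalently, Durbin-Levinson gives phi_{kk} iteratively:
  phi_{11} = rho(1)
  phi_{kk} = [rho(k) - sum_{j=1..k-1} phi_{k-1,j} rho(k-j)]
            / [1 - sum_{j=1..k-1} phi_{k-1,j} rho(j)],
  phi_{k,j} = phi_{k-1,j} - phi_{kk} phi_{k-1,k-j},  j = 1..k-1.
Step k = 1:
  phi_11 = rho(1) = -0.3837.
Step k = 2:
  phi_22 = [rho(2) - phi_11 rho(1)] / [1 - phi_11 rho(1)] = [-0.1402 - (-0.3837)(-0.3837)] / [1 - (-0.3837)(-0.3837)]
         = -0.28742569 / 0.85277431 = -0.337.
Therefore phi_{22} = -0.3370.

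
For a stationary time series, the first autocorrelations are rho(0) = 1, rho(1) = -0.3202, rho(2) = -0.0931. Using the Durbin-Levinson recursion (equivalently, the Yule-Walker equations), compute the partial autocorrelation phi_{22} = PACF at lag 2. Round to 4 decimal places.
\phi_{22} = -0.2180

The PACF at lag k is phi_{kk}, the last component of the solution
to the Yule-Walker system G_k phi = r_k where
  (G_k)_{ij} = rho(|i - j|), (r_k)_i = rho(i), i,j = 1..k.
Equivalently, Durbin-Levinson gives phi_{kk} iteratively:
  phi_{11} = rho(1)
  phi_{kk} = [rho(k) - sum_{j=1..k-1} phi_{k-1,j} rho(k-j)]
            / [1 - sum_{j=1..k-1} phi_{k-1,j} rho(j)],
  phi_{k,j} = phi_{k-1,j} - phi_{kk} phi_{k-1,k-j},  j = 1..k-1.
Step k = 1:
  phi_11 = rho(1) = -0.3202.
Step k = 2:
  phi_22 = [rho(2) - phi_11 rho(1)] / [1 - phi_11 rho(1)] = [-0.0931 - (-0.3202)(-0.3202)] / [1 - (-0.3202)(-0.3202)]
         = -0.19562804 / 0.89747196 = -0.218.
Therefore phi_{22} = -0.2180.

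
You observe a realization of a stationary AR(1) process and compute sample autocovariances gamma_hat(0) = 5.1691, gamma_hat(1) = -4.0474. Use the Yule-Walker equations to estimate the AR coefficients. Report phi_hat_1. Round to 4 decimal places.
\hat\phi_{1} = -0.7830

The Yule-Walker equations for an AR(p) process read, in matrix form,
  Gamma_p phi = r_p,   with   (Gamma_p)_{ij} = gamma(|i - j|),
                       (r_p)_i = gamma(i),   i,j = 1..p.
Substitute the sample gammas (Toeplitz matrix and right-hand side of size 1):
  Gamma_p = [[5.1691]]
  r_p     = [-4.0474]
With p = 1 this is the single equation gamma(0) phi_1 = gamma(1):
  phi_hat_1 = gamma(1) / gamma(0) = -4.0474 / 5.1691 = -0.7830.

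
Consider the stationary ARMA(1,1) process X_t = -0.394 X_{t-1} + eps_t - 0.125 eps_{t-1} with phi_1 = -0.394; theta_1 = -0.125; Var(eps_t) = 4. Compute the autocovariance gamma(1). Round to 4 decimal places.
\gamma(1) = -2.5785

Multiply the model equation by X_{t-k} and take expectations. With theta_0 = psi_0 = 1 and psi_j the MA(infinity) weights, this gives
  gamma(k) - sum_i phi_i gamma(k-i) = c_k,
  c_k = sigma^2 * sum_{j=k..q} theta_j psi_{j-k}   (c_k = 0 for k > q),
using gamma(-m) = gamma(m).
psi-weights needed (psi_j = theta_j + sum_i phi_i psi_{j-i}):
  psi_1 = theta_1 + phi_1 = -0.125 + (-0.394) = -0.519
Right-hand sides:
  c_0 = sigma^2 (1 + theta_1 psi_1) = 4 * (1 + (-0.125)(-0.519)) = 4 * 1.064875 = 4.2595
  c_1 = sigma^2 theta_1 = 4 * (-0.125) = -0.5
  c_2 = 0
Equations for k = 0 and k = 1 (AR order 1):
  gamma(0) = phi_1 gamma(1) + c_0
  gamma(1) = phi_1 gamma(0) + c_1
Substituting the second into the first: gamma(0) (1 - phi_1^2) = c_0 + phi_1 c_1, so
  gamma(0) = (c_0 + phi_1 c_1) / (1 - phi_1^2) = (4.2595 + (-0.394)(-0.5)) / (1 - (-0.394)^2) = 4.4565 / 0.844764 = 5.275438.
  gamma(1) = phi_1 gamma(0) + c_1 = (-0.394)(5.275438) + (-0.5) = -2.578523.
Therefore gamma(1) = -2.5785 (to 4 decimal places).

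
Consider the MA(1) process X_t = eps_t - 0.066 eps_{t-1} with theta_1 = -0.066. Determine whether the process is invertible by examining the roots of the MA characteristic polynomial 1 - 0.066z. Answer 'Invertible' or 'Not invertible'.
\text{Invertible}

The MA(q) characteristic polynomial is P(z) = 1 - 0.066z.
Invertibility requires all roots to lie outside the unit circle, i.e. |z| > 1 for every root.
This is linear in z: 1 + (-0.066) z = 0  =>  z = -1/(-0.066) = 15.151515,  |z| = 15.151515.
Moduli of all roots: 15.1515.
All moduli strictly greater than 1? Yes.
Verdict: Invertible.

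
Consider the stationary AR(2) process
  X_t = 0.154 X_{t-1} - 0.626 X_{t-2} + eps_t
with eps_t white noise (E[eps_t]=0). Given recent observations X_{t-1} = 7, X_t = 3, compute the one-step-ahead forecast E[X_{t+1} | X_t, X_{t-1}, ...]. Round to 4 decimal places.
E[X_{t+1} \mid \mathcal F_t] = -3.9200

For an AR(p) model X_t = c + sum_i phi_i X_{t-i} + eps_t, the
one-step-ahead conditional mean is
  E[X_{t+1} | X_t, ...] = c + sum_i phi_i X_{t+1-i}.
Substitute known values:
  E[X_{t+1} | ...] = (0.154) * (3) + (-0.626) * (7)
                   = -3.9200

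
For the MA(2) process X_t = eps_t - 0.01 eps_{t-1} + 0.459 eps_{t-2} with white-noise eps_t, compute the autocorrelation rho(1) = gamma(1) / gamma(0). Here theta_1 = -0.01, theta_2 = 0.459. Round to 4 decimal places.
\rho(1) = -0.0121

For an MA(q) process with theta_0 = 1, the autocovariance is
  gamma(k) = sigma^2 * sum_{i=0..q-k} theta_i * theta_{i+k},
and rho(k) = gamma(k) / gamma(0). Sigma^2 cancels.
  numerator   = (1)*(-0.01) + (-0.01)*(0.459) = -0.01459.
  denominator = (1)^2 + (-0.01)^2 + (0.459)^2 = 1.210781.
  rho(1) = -0.01459 / 1.210781 = -0.0121.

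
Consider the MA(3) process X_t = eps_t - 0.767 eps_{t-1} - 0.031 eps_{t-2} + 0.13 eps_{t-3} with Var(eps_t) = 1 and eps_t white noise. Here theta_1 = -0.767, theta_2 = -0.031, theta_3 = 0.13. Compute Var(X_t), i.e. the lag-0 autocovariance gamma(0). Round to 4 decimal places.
\gamma(0) = 1.6062

For an MA(q) process X_t = eps_t + sum_i theta_i eps_{t-i} with
Var(eps_t) = sigma^2, the variance is
  gamma(0) = sigma^2 * (1 + sum_i theta_i^2).
  sum_i theta_i^2 = (-0.767)^2 + (-0.031)^2 + (0.13)^2 = 0.588289 + 0.000961 + 0.0169 = 0.60615.
  gamma(0) = 1 * (1 + 0.60615) = 1 * 1.60615 = 1.60615, which rounds to 1.6062.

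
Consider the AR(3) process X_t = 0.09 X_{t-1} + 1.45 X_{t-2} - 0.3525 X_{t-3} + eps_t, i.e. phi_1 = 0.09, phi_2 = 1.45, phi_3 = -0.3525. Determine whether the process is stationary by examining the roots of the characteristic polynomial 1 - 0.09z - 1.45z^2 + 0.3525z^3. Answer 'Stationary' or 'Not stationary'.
\text{Not stationary}

The AR(p) characteristic polynomial is P(z) = 1 - 0.09z - 1.45z^2 + 0.3525z^3.
Stationarity requires all roots to lie outside the unit circle, i.e. |z| > 1 for every root.
Degree 3: look for a simple real root z0 first, then factor out (1 - z/z0) and solve the remaining quadratic.
Testing z0 = 4: P(4) = 1 + (-0.09)(4) + (-1.45)(4)^2 + (0.3525)(4)^3
  = 1 + (-0.36) + (-23.2) + (22.56) = 0.  So z_0 = 4 is a root, |z_0| = 4.
Divide out the factor (1 - 0.25 z) = (1 - z/z0) (since 1/z0 = 0.25):
  P(z) = (1 - 0.25 z)(1 + (0.16) z + (-1.41) z^2)
  [check: z-coef 0.16 - (0.25) = -0.09; z^2-coef -1.41 - (0.25)(0.16) = -1.45; z^3-coef -(0.25)(-1.41) = 0.3525.]
Remaining roots from the quadratic factor 1 + (0.16) z + (-1.41) z^2:
  Set 1 + (0.16) z + (-1.41) z^2 = 0, i.e. a z^2 + b z + c = 0 with a = -1.41, b = 0.16, c = 1.
  Discriminant D = b^2 - 4ac = (0.16)^2 - 4*(-1.41)*1 = 0.0256 - (-5.64) = 5.6656.
  D >= 0, so the roots are real: z = (-b +/- sqrt(D)) / (2a) = (-0.16 +/- 2.380252) / (-2.82).
    z_1 = (-0.16 + 2.380252) / (-2.82) = -0.7873,   |z_1| = 0.7873.
    z_2 = (-0.16 - 2.380252) / (-2.82) = 0.9008,   |z_2| = 0.9008.
Moduli of all roots: 4.0000, 0.7873, 0.9008.
All moduli strictly greater than 1? No.
Verdict: Not stationary.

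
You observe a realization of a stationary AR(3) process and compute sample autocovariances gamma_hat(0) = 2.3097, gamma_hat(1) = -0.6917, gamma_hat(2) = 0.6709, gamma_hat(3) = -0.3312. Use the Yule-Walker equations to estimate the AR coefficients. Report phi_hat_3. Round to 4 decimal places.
\hat\phi_{3} = -0.0110

The Yule-Walker equations for an AR(p) process read, in matrix form,
  Gamma_p phi = r_p,   with   (Gamma_p)_{ij} = gamma(|i - j|),
                       (r_p)_i = gamma(i),   i,j = 1..p.
Substitute the sample gammas (Toeplitz matrix and right-hand side of size 3):
  Gamma_p = [[2.3097, -0.6917, 0.6709], [-0.6917, 2.3097, -0.6917], [0.6709, -0.6917, 2.3097]]
  r_p     = [-0.6917, 0.6709, -0.3312]
Written out (R1..R3):
  (R1) 2.3097 phi_1 - 0.6917 phi_2 + 0.6709 phi_3 = -0.6917
  (R2) -0.6917 phi_1 + 2.3097 phi_2 - 0.6917 phi_3 = 0.6709
  (R3) 0.6709 phi_1 - 0.6917 phi_2 + 2.3097 phi_3 = -0.3312
Gaussian elimination:
  R2 <- R2 - (-0.6917/2.3097) R1 = R2 - (-0.299476) R1:  2.102552 phi_2 - 0.490781 phi_3 = 0.463752
  R3 <- R3 - (0.6709/2.3097) R1 = R3 - (0.290471) R1:  -0.490781 phi_2 + 2.114823 phi_3 = -0.130281
  R3 <- R3 - (-0.490781/2.102552) R2 = R3 - (-0.233422) R2:  2.000264 phi_3 = -0.022032
Back-substitution:
  phi_hat_3 = -0.022032 / 2.000264 = -0.011014
  phi_hat_2 = (0.463752 - (-0.490781)(-0.011014)) / 2.102552 = 0.217995
  phi_hat_1 = (-0.6917 - (-0.6917)(0.217995) - (0.6709)(-0.011014)) / 2.3097 = -0.230992
So phi_hat = [-0.2310, 0.2180, -0.0110].
Therefore phi_hat_3 = -0.0110.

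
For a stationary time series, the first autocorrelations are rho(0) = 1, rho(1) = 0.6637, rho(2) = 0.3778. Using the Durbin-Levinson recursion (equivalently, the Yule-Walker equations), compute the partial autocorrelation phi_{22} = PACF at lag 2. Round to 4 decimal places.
\phi_{22} = -0.1121

The PACF at lag k is phi_{kk}, the last component of the solution
to the Yule-Walker system G_k phi = r_k where
  (G_k)_{ij} = rho(|i - j|), (r_k)_i = rho(i), i,j = 1..k.
Equivalently, Durbin-Levinson gives phi_{kk} iteratively:
  phi_{11} = rho(1)
  phi_{kk} = [rho(k) - sum_{j=1..k-1} phi_{k-1,j} rho(k-j)]
            / [1 - sum_{j=1..k-1} phi_{k-1,j} rho(j)],
  phi_{k,j} = phi_{k-1,j} - phi_{kk} phi_{k-1,k-j},  j = 1..k-1.
Step k = 1:
  phi_11 = rho(1) = 0.6637.
Step k = 2:
  phi_22 = [rho(2) - phi_11 rho(1)] / [1 - phi_11 rho(1)] = [0.3778 - (0.6637)(0.6637)] / [1 - (0.6637)(0.6637)]
         = -0.06269769 / 0.55950231 = -0.1121.
Therefore phi_{22} = -0.1121.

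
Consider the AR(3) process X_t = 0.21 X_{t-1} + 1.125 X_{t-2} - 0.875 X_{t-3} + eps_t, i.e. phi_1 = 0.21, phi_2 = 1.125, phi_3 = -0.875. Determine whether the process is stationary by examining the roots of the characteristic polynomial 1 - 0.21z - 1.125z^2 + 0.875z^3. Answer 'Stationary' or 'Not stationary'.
\text{Not stationary}

The AR(p) characteristic polynomial is P(z) = 1 - 0.21z - 1.125z^2 + 0.875z^3.
Stationarity requires all roots to lie outside the unit circle, i.e. |z| > 1 for every root.
Degree 3: look for a simple real root z0 first, then factor out (1 - z/z0) and solve the remaining quadratic.
Testing z0 = -0.8: P(-0.8) = 1 + (-0.21)(-0.8) + (-1.125)(-0.8)^2 + (0.875)(-0.8)^3
  = 1 + (0.168) + (-0.72) + (-0.448) = 0.  So z_0 = -0.8 is a root, |z_0| = 0.8.
Divide out the factor (1 + 1.25 z) = (1 - z/z0) (since 1/z0 = -1.25):
  P(z) = (1 + 1.25 z)(1 + (-1.46) z + (0.7) z^2)
  [check: z-coef -1.46 - (-1.25) = -0.21; z^2-coef 0.7 - (-1.25)(-1.46) = -1.125; z^3-coef -(-1.25)(0.7) = 0.875.]
Remaining roots from the quadratic factor 1 + (-1.46) z + (0.7) z^2:
  Set 1 + (-1.46) z + (0.7) z^2 = 0, i.e. a z^2 + b z + c = 0 with a = 0.7, b = -1.46, c = 1.
  Discriminant D = b^2 - 4ac = (-1.46)^2 - 4*(0.7)*1 = 2.1316 - (2.8) = -0.6684.
  D < 0, so the roots are the complex-conjugate pair z = (-b +/- i sqrt(-D)) / (2a) = 1.0429 +/- 0.584i.
  For a conjugate pair |z|^2 = z * conj(z) = (product of roots) = c/a = 1/(0.7) = 1.428571, so |z| = sqrt(1.428571) = 1.1952 for both roots.
Moduli of all roots: 0.8000, 1.1952, 1.1952.
All moduli strictly greater than 1? No.
Verdict: Not stationary.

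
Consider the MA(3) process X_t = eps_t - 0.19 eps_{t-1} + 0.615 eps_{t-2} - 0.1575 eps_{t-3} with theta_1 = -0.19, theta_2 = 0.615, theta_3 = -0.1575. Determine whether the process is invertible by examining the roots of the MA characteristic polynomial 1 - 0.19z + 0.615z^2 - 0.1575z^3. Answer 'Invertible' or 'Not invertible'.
\text{Invertible}

The MA(q) characteristic polynomial is P(z) = 1 - 0.19z + 0.615z^2 - 0.1575z^3.
Invertibility requires all roots to lie outside the unit circle, i.e. |z| > 1 for every root.
Degree 3: look for a simple real root z0 first, then factor out (1 - z/z0) and solve the remaining quadratic.
Testing z0 = 4: P(4) = 1 + (-0.19)(4) + (0.615)(4)^2 + (-0.1575)(4)^3
  = 1 + (-0.76) + (9.84) + (-10.08) = 0.  So z_0 = 4 is a root, |z_0| = 4.
Divide out the factor (1 - 0.25 z) = (1 - z/z0) (since 1/z0 = 0.25):
  P(z) = (1 - 0.25 z)(1 + (0.06) z + (0.63) z^2)
  [check: z-coef 0.06 - (0.25) = -0.19; z^2-coef 0.63 - (0.25)(0.06) = 0.615; z^3-coef -(0.25)(0.63) = -0.1575.]
Remaining roots from the quadratic factor 1 + (0.06) z + (0.63) z^2:
  Set 1 + (0.06) z + (0.63) z^2 = 0, i.e. a z^2 + b z + c = 0 with a = 0.63, b = 0.06, c = 1.
  Discriminant D = b^2 - 4ac = (0.06)^2 - 4*(0.63)*1 = 0.0036 - (2.52) = -2.5164.
  D < 0, so the roots are the complex-conjugate pair z = (-b +/- i sqrt(-D)) / (2a) = -0.0476 +/- 1.259i.
  For a conjugate pair |z|^2 = z * conj(z) = (product of roots) = c/a = 1/(0.63) = 1.587302, so |z| = sqrt(1.587302) = 1.2599 for both roots.
Moduli of all roots: 4.0000, 1.2599, 1.2599.
All moduli strictly greater than 1? Yes.
Verdict: Invertible.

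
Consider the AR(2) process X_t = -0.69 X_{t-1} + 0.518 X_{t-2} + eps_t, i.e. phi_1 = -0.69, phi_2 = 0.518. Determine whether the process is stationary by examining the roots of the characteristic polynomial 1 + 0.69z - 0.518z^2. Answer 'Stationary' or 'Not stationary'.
\text{Not stationary}

The AR(p) characteristic polynomial is P(z) = 1 + 0.69z - 0.518z^2.
Stationarity requires all roots to lie outside the unit circle, i.e. |z| > 1 for every root.
Set 1 + (0.69) z + (-0.518) z^2 = 0, i.e. a z^2 + b z + c = 0 with a = -0.518, b = 0.69, c = 1.
Discriminant D = b^2 - 4ac = (0.69)^2 - 4*(-0.518)*1 = 0.4761 - (-2.072) = 2.5481.
D >= 0, so the roots are real: z = (-b +/- sqrt(D)) / (2a) = (-0.69 +/- 1.596277) / (-1.036).
  z_1 = (-0.69 + 1.596277) / (-1.036) = -0.8748,   |z_1| = 0.8748.
  z_2 = (-0.69 - 1.596277) / (-1.036) = 2.2068,   |z_2| = 2.2068.
Moduli of all roots: 0.8748, 2.2068.
All moduli strictly greater than 1? No.
Verdict: Not stationary.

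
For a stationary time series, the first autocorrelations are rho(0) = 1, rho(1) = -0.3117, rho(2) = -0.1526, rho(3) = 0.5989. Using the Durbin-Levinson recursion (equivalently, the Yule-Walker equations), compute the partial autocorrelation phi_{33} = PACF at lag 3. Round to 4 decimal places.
\phi_{33} = 0.5421

The PACF at lag k is phi_{kk}, the last component of the solution
to the Yule-Walker system G_k phi = r_k where
  (G_k)_{ij} = rho(|i - j|), (r_k)_i = rho(i), i,j = 1..k.
Equivalently, Durbin-Levinson gives phi_{kk} iteratively:
  phi_{11} = rho(1)
  phi_{kk} = [rho(k) - sum_{j=1..k-1} phi_{k-1,j} rho(k-j)]
            / [1 - sum_{j=1..k-1} phi_{k-1,j} rho(j)],
  phi_{k,j} = phi_{k-1,j} - phi_{kk} phi_{k-1,k-j},  j = 1..k-1.
Step k = 1:
  phi_11 = rho(1) = -0.3117.
Step k = 2:
  phi_22 = [rho(2) - phi_11 rho(1)] / [1 - phi_11 rho(1)] = [-0.1526 - (-0.3117)(-0.3117)] / [1 - (-0.3117)(-0.3117)]
         = -0.24975689 / 0.90284311 = -0.276634.
  Update: phi_21 = phi_11 - phi_22 phi_11 = -0.3117 - (-0.276634)(-0.3117) = -0.397927.
Step k = 3:
  phi_33 = [rho(3) - phi_21 rho(2) - phi_22 rho(1)] / [1 - phi_21 rho(1) - phi_22 rho(2)]
    numerator   = 0.5989 - (-0.397927)(-0.1526) - (-0.276634)(-0.3117) = 0.45194963
    denominator = 1 - (-0.397927)(-0.3117) - (-0.276634)(-0.1526) = 0.83375192
  phi_33 = 0.45194963 / 0.83375192 = 0.5421.
Therefore phi_{33} = 0.5421.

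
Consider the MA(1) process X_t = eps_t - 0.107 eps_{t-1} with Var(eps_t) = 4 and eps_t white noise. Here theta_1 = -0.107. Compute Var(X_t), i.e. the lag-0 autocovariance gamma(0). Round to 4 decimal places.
\gamma(0) = 4.0458

For an MA(q) process X_t = eps_t + sum_i theta_i eps_{t-i} with
Var(eps_t) = sigma^2, the variance is
  gamma(0) = sigma^2 * (1 + sum_i theta_i^2).
  sum_i theta_i^2 = (-0.107)^2 = 0.011449.
  gamma(0) = 4 * (1 + 0.011449) = 4 * 1.011449 = 4.045796, which rounds to 4.0458.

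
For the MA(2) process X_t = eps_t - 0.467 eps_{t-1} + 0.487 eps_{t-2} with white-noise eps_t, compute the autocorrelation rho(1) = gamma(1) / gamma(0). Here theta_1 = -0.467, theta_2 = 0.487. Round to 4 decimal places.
\rho(1) = -0.4772

For an MA(q) process with theta_0 = 1, the autocovariance is
  gamma(k) = sigma^2 * sum_{i=0..q-k} theta_i * theta_{i+k},
and rho(k) = gamma(k) / gamma(0). Sigma^2 cancels.
  numerator   = (1)*(-0.467) + (-0.467)*(0.487) = -0.694429.
  denominator = (1)^2 + (-0.467)^2 + (0.487)^2 = 1.455258.
  rho(1) = -0.694429 / 1.455258 = -0.4772.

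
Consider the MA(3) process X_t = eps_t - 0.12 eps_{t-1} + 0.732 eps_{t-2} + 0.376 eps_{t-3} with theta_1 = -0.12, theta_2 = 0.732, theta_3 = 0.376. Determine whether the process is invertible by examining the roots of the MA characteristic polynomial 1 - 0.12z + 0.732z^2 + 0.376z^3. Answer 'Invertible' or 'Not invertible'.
\text{Invertible}

The MA(q) characteristic polynomial is P(z) = 1 - 0.12z + 0.732z^2 + 0.376z^3.
Invertibility requires all roots to lie outside the unit circle, i.e. |z| > 1 for every root.
Degree 3: look for a simple real root z0 first, then factor out (1 - z/z0) and solve the remaining quadratic.
Testing z0 = -2.5: P(-2.5) = 1 + (-0.12)(-2.5) + (0.732)(-2.5)^2 + (0.376)(-2.5)^3
  = 1 + (0.3) + (4.575) + (-5.875) = 0.  So z_0 = -2.5 is a root, |z_0| = 2.5.
Divide out the factor (1 + 0.4 z) = (1 - z/z0) (since 1/z0 = -0.4):
  P(z) = (1 + 0.4 z)(1 + (-0.52) z + (0.94) z^2)
  [check: z-coef -0.52 - (-0.4) = -0.12; z^2-coef 0.94 - (-0.4)(-0.52) = 0.732; z^3-coef -(-0.4)(0.94) = 0.376.]
Remaining roots from the quadratic factor 1 + (-0.52) z + (0.94) z^2:
  Set 1 + (-0.52) z + (0.94) z^2 = 0, i.e. a z^2 + b z + c = 0 with a = 0.94, b = -0.52, c = 1.
  Discriminant D = b^2 - 4ac = (-0.52)^2 - 4*(0.94)*1 = 0.2704 - (3.76) = -3.4896.
  D < 0, so the roots are the complex-conjugate pair z = (-b +/- i sqrt(-D)) / (2a) = 0.2766 +/- 0.9936i.
  For a conjugate pair |z|^2 = z * conj(z) = (product of roots) = c/a = 1/(0.94) = 1.06383, so |z| = sqrt(1.06383) = 1.0314 for both roots.
Moduli of all roots: 2.5000, 1.0314, 1.0314.
All moduli strictly greater than 1? Yes.
Verdict: Invertible.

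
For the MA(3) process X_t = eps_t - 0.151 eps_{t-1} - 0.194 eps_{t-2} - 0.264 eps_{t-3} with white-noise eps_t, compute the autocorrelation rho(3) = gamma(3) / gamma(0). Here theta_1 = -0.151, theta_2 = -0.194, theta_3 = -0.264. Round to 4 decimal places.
\rho(3) = -0.2336

For an MA(q) process with theta_0 = 1, the autocovariance is
  gamma(k) = sigma^2 * sum_{i=0..q-k} theta_i * theta_{i+k},
and rho(k) = gamma(k) / gamma(0). Sigma^2 cancels.
  numerator   = (1)*(-0.264) = -0.264.
  denominator = (1)^2 + (-0.151)^2 + (-0.194)^2 + (-0.264)^2 = 1.130133.
  rho(3) = -0.264 / 1.130133 = -0.2336.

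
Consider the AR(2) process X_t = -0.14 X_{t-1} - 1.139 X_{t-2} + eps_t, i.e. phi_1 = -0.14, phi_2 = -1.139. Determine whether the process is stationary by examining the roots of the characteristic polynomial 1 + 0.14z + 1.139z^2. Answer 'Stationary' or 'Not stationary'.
\text{Not stationary}

The AR(p) characteristic polynomial is P(z) = 1 + 0.14z + 1.139z^2.
Stationarity requires all roots to lie outside the unit circle, i.e. |z| > 1 for every root.
Set 1 + (0.14) z + (1.139) z^2 = 0, i.e. a z^2 + b z + c = 0 with a = 1.139, b = 0.14, c = 1.
Discriminant D = b^2 - 4ac = (0.14)^2 - 4*(1.139)*1 = 0.0196 - (4.556) = -4.5364.
D < 0, so the roots are the complex-conjugate pair z = (-b +/- i sqrt(-D)) / (2a) = -0.0615 +/- 0.935i.
For a conjugate pair |z|^2 = z * conj(z) = (product of roots) = c/a = 1/(1.139) = 0.877963, so |z| = sqrt(0.877963) = 0.937 for both roots.
Moduli of all roots: 0.9370, 0.9370.
All moduli strictly greater than 1? No.
Verdict: Not stationary.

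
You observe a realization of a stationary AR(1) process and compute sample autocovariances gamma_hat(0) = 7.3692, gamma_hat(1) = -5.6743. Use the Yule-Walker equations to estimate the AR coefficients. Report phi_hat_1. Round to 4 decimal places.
\hat\phi_{1} = -0.7700

The Yule-Walker equations for an AR(p) process read, in matrix form,
  Gamma_p phi = r_p,   with   (Gamma_p)_{ij} = gamma(|i - j|),
                       (r_p)_i = gamma(i),   i,j = 1..p.
Substitute the sample gammas (Toeplitz matrix and right-hand side of size 1):
  Gamma_p = [[7.3692]]
  r_p     = [-5.6743]
With p = 1 this is the single equation gamma(0) phi_1 = gamma(1):
  phi_hat_1 = gamma(1) / gamma(0) = -5.6743 / 7.3692 = -0.7700.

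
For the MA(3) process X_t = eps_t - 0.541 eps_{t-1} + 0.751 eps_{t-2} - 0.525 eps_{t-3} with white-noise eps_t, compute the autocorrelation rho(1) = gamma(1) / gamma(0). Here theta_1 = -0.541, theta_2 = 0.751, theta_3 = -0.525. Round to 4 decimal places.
\rho(1) = -0.6292

For an MA(q) process with theta_0 = 1, the autocovariance is
  gamma(k) = sigma^2 * sum_{i=0..q-k} theta_i * theta_{i+k},
and rho(k) = gamma(k) / gamma(0). Sigma^2 cancels.
  numerator   = (1)*(-0.541) + (-0.541)*(0.751) + (0.751)*(-0.525) = -1.341566.
  denominator = (1)^2 + (-0.541)^2 + (0.751)^2 + (-0.525)^2 = 2.132307.
  rho(1) = -1.341566 / 2.132307 = -0.6292.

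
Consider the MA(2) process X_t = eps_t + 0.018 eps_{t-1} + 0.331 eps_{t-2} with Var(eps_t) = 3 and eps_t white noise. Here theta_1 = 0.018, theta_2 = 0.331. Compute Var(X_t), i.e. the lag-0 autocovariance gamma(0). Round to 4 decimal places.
\gamma(0) = 3.3297

For an MA(q) process X_t = eps_t + sum_i theta_i eps_{t-i} with
Var(eps_t) = sigma^2, the variance is
  gamma(0) = sigma^2 * (1 + sum_i theta_i^2).
  sum_i theta_i^2 = (0.018)^2 + (0.331)^2 = 0.000324 + 0.109561 = 0.109885.
  gamma(0) = 3 * (1 + 0.109885) = 3 * 1.109885 = 3.329655, which rounds to 3.3297.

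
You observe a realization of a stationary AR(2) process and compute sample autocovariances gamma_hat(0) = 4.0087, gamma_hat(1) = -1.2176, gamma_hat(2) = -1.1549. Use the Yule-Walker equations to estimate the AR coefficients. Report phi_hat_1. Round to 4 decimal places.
\hat\phi_{1} = -0.4310

The Yule-Walker equations for an AR(p) process read, in matrix form,
  Gamma_p phi = r_p,   with   (Gamma_p)_{ij} = gamma(|i - j|),
                       (r_p)_i = gamma(i),   i,j = 1..p.
Substitute the sample gammas (Toeplitz matrix and right-hand side of size 2):
  Gamma_p = [[4.0087, -1.2176], [-1.2176, 4.0087]]
  r_p     = [-1.2176, -1.1549]
Written out:
  4.0087 phi_1 - 1.2176 phi_2 = -1.2176
  -1.2176 phi_1 + 4.0087 phi_2 = -1.1549
Solve by Cramer's rule:
  det = gamma(0)^2 - gamma(1)^2 = (4.0087)^2 - (-1.2176)^2 = 16.06967569 - 1.48254976 = 14.58712593
  phi_hat_1 = [gamma(1) gamma(0) - gamma(1) gamma(2)] / det = [(-1.2176)(4.0087) - (-1.2176)(-1.1549)] / 14.58712593 = -6.28719936 / 14.58712593 = -0.431
  phi_hat_2 = [gamma(0) gamma(2) - gamma(1)^2] / det = [(4.0087)(-1.1549) - (-1.2176)^2] / 14.58712593 = -6.11219739 / 14.58712593 = -0.419
So phi_hat = [-0.4310, -0.4190].
Therefore phi_hat_1 = -0.4310.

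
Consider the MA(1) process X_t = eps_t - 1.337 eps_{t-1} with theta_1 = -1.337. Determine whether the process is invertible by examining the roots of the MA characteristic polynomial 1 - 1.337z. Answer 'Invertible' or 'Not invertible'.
\text{Not invertible}

The MA(q) characteristic polynomial is P(z) = 1 - 1.337z.
Invertibility requires all roots to lie outside the unit circle, i.e. |z| > 1 for every root.
This is linear in z: 1 + (-1.337) z = 0  =>  z = -1/(-1.337) = 0.747943,  |z| = 0.747943.
Moduli of all roots: 0.7479.
All moduli strictly greater than 1? No.
Verdict: Not invertible.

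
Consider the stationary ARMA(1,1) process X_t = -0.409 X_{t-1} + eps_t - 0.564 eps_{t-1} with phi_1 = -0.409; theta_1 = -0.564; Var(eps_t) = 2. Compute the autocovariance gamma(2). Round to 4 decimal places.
\gamma(2) = 1.1763

Multiply the model equation by X_{t-k} and take expectations. With theta_0 = psi_0 = 1 and psi_j the MA(infinity) weights, this gives
  gamma(k) - sum_i phi_i gamma(k-i) = c_k,
  c_k = sigma^2 * sum_{j=k..q} theta_j psi_{j-k}   (c_k = 0 for k > q),
using gamma(-m) = gamma(m).
psi-weights needed (psi_j = theta_j + sum_i phi_i psi_{j-i}):
  psi_1 = theta_1 + phi_1 = -0.564 + (-0.409) = -0.973
Right-hand sides:
  c_0 = sigma^2 (1 + theta_1 psi_1) = 2 * (1 + (-0.564)(-0.973)) = 2 * 1.548772 = 3.097544
  c_1 = sigma^2 theta_1 = 2 * (-0.564) = -1.128
  c_2 = 0
Equations for k = 0 and k = 1 (AR order 1):
  gamma(0) = phi_1 gamma(1) + c_0
  gamma(1) = phi_1 gamma(0) + c_1
Substituting the second into the first: gamma(0) (1 - phi_1^2) = c_0 + phi_1 c_1, so
  gamma(0) = (c_0 + phi_1 c_1) / (1 - phi_1^2) = (3.097544 + (-0.409)(-1.128)) / (1 - (-0.409)^2) = 3.558896 / 0.832719 = 4.273826.
  gamma(1) = phi_1 gamma(0) + c_1 = (-0.409)(4.273826) + (-1.128) = -2.875995.
For k = 2 (> q): gamma(2) = phi_1 gamma(1) = (-0.409)(-2.875995) = 1.176282.
Therefore gamma(2) = 1.1763 (to 4 decimal places).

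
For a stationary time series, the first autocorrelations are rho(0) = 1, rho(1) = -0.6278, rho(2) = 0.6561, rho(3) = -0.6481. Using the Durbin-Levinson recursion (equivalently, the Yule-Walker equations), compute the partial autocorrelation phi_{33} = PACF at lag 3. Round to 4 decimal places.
\phi_{33} = -0.2900

The PACF at lag k is phi_{kk}, the last component of the solution
to the Yule-Walker system G_k phi = r_k where
  (G_k)_{ij} = rho(|i - j|), (r_k)_i = rho(i), i,j = 1..k.
Equivalently, Durbin-Levinson gives phi_{kk} iteratively:
  phi_{11} = rho(1)
  phi_{kk} = [rho(k) - sum_{j=1..k-1} phi_{k-1,j} rho(k-j)]
            / [1 - sum_{j=1..k-1} phi_{k-1,j} rho(j)],
  phi_{k,j} = phi_{k-1,j} - phi_{kk} phi_{k-1,k-j},  j = 1..k-1.
Step k = 1:
  phi_11 = rho(1) = -0.6278.
Step k = 2:
  phi_22 = [rho(2) - phi_11 rho(1)] / [1 - phi_11 rho(1)] = [0.6561 - (-0.6278)(-0.6278)] / [1 - (-0.6278)(-0.6278)]
         = 0.26196716 / 0.60586716 = 0.432384.
  Update: phi_21 = phi_11 - phi_22 phi_11 = -0.6278 - (0.432384)(-0.6278) = -0.356349.
Step k = 3:
  phi_33 = [rho(3) - phi_21 rho(2) - phi_22 rho(1)] / [1 - phi_21 rho(1) - phi_22 rho(2)]
    numerator   = -0.6481 - (-0.356349)(0.6561) - (0.432384)(-0.6278) = -0.14284857
    denominator = 1 - (-0.356349)(-0.6278) - (0.432384)(0.6561) = 0.4925968
  phi_33 = -0.14284857 / 0.4925968 = -0.29.
Therefore phi_{33} = -0.2900.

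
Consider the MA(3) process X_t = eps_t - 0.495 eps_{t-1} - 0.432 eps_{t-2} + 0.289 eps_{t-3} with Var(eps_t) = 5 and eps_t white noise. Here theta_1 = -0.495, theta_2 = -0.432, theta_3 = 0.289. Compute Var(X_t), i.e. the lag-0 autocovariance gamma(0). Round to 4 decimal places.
\gamma(0) = 7.5759

For an MA(q) process X_t = eps_t + sum_i theta_i eps_{t-i} with
Var(eps_t) = sigma^2, the variance is
  gamma(0) = sigma^2 * (1 + sum_i theta_i^2).
  sum_i theta_i^2 = (-0.495)^2 + (-0.432)^2 + (0.289)^2 = 0.245025 + 0.186624 + 0.083521 = 0.51517.
  gamma(0) = 5 * (1 + 0.51517) = 5 * 1.51517 = 7.57585, which rounds to 7.5759.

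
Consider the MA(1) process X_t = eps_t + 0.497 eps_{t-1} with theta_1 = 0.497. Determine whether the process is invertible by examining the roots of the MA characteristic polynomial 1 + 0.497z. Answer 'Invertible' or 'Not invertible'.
\text{Invertible}

The MA(q) characteristic polynomial is P(z) = 1 + 0.497z.
Invertibility requires all roots to lie outside the unit circle, i.e. |z| > 1 for every root.
This is linear in z: 1 + (0.497) z = 0  =>  z = -1/(0.497) = -2.012072,  |z| = 2.012072.
Moduli of all roots: 2.0121.
All moduli strictly greater than 1? Yes.
Verdict: Invertible.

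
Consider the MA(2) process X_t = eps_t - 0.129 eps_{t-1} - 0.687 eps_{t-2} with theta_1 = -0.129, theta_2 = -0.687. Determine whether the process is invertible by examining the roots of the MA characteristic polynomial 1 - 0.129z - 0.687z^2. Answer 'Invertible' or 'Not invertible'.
\text{Invertible}

The MA(q) characteristic polynomial is P(z) = 1 - 0.129z - 0.687z^2.
Invertibility requires all roots to lie outside the unit circle, i.e. |z| > 1 for every root.
Set 1 + (-0.129) z + (-0.687) z^2 = 0, i.e. a z^2 + b z + c = 0 with a = -0.687, b = -0.129, c = 1.
Discriminant D = b^2 - 4ac = (-0.129)^2 - 4*(-0.687)*1 = 0.016641 - (-2.748) = 2.764641.
D >= 0, so the roots are real: z = (-b +/- sqrt(D)) / (2a) = (0.129 +/- 1.662721) / (-1.374).
  z_1 = (0.129 + 1.662721) / (-1.374) = -1.304,   |z_1| = 1.304.
  z_2 = (0.129 - 1.662721) / (-1.374) = 1.1162,   |z_2| = 1.1162.
Moduli of all roots: 1.3040, 1.1162.
All moduli strictly greater than 1? Yes.
Verdict: Invertible.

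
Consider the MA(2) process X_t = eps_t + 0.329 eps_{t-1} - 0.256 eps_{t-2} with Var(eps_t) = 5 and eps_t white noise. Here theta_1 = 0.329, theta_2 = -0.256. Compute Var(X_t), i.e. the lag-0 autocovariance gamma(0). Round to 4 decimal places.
\gamma(0) = 5.8689

For an MA(q) process X_t = eps_t + sum_i theta_i eps_{t-i} with
Var(eps_t) = sigma^2, the variance is
  gamma(0) = sigma^2 * (1 + sum_i theta_i^2).
  sum_i theta_i^2 = (0.329)^2 + (-0.256)^2 = 0.108241 + 0.065536 = 0.173777.
  gamma(0) = 5 * (1 + 0.173777) = 5 * 1.173777 = 5.868885, which rounds to 5.8689.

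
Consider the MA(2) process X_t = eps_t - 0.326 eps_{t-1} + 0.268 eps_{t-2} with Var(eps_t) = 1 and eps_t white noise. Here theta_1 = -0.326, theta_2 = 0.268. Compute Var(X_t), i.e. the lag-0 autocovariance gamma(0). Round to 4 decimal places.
\gamma(0) = 1.1781

For an MA(q) process X_t = eps_t + sum_i theta_i eps_{t-i} with
Var(eps_t) = sigma^2, the variance is
  gamma(0) = sigma^2 * (1 + sum_i theta_i^2).
  sum_i theta_i^2 = (-0.326)^2 + (0.268)^2 = 0.106276 + 0.071824 = 0.1781.
  gamma(0) = 1 * (1 + 0.1781) = 1 * 1.1781 = 1.1781.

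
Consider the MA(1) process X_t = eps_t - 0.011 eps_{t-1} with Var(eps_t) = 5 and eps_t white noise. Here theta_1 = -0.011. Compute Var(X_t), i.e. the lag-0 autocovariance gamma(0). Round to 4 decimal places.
\gamma(0) = 5.0006

For an MA(q) process X_t = eps_t + sum_i theta_i eps_{t-i} with
Var(eps_t) = sigma^2, the variance is
  gamma(0) = sigma^2 * (1 + sum_i theta_i^2).
  sum_i theta_i^2 = (-0.011)^2 = 0.000121.
  gamma(0) = 5 * (1 + 0.000121) = 5 * 1.000121 = 5.000605, which rounds to 5.0006.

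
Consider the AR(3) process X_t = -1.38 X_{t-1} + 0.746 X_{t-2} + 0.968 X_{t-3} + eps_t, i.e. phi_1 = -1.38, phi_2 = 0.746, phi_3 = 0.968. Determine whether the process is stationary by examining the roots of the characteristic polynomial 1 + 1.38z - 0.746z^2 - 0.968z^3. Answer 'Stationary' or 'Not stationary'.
\text{Not stationary}

The AR(p) characteristic polynomial is P(z) = 1 + 1.38z - 0.746z^2 - 0.968z^3.
Stationarity requires all roots to lie outside the unit circle, i.e. |z| > 1 for every root.
Degree 3: look for a simple real root z0 first, then factor out (1 - z/z0) and solve the remaining quadratic.
Testing z0 = -1.25: P(-1.25) = 1 + (1.38)(-1.25) + (-0.746)(-1.25)^2 + (-0.968)(-1.25)^3
  = 1 + (-1.725) + (-1.165625) + (1.890625) = 0.  So z_0 = -1.25 is a root, |z_0| = 1.25.
Divide out the factor (1 + 0.8 z) = (1 - z/z0) (since 1/z0 = -0.8):
  P(z) = (1 + 0.8 z)(1 + (0.58) z + (-1.21) z^2)
  [check: z-coef 0.58 - (-0.8) = 1.38; z^2-coef -1.21 - (-0.8)(0.58) = -0.746; z^3-coef -(-0.8)(-1.21) = -0.968.]
Remaining roots from the quadratic factor 1 + (0.58) z + (-1.21) z^2:
  Set 1 + (0.58) z + (-1.21) z^2 = 0, i.e. a z^2 + b z + c = 0 with a = -1.21, b = 0.58, c = 1.
  Discriminant D = b^2 - 4ac = (0.58)^2 - 4*(-1.21)*1 = 0.3364 - (-4.84) = 5.1764.
  D >= 0, so the roots are real: z = (-b +/- sqrt(D)) / (2a) = (-0.58 +/- 2.27517) / (-2.42).
    z_1 = (-0.58 + 2.27517) / (-2.42) = -0.7005,   |z_1| = 0.7005.
    z_2 = (-0.58 - 2.27517) / (-2.42) = 1.1798,   |z_2| = 1.1798.
Moduli of all roots: 1.2500, 0.7005, 1.1798.
All moduli strictly greater than 1? No.
Verdict: Not stationary.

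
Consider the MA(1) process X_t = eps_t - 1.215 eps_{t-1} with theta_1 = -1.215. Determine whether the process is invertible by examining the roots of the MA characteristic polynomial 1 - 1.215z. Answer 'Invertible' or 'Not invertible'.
\text{Not invertible}

The MA(q) characteristic polynomial is P(z) = 1 - 1.215z.
Invertibility requires all roots to lie outside the unit circle, i.e. |z| > 1 for every root.
This is linear in z: 1 + (-1.215) z = 0  =>  z = -1/(-1.215) = 0.823045,  |z| = 0.823045.
Moduli of all roots: 0.8230.
All moduli strictly greater than 1? No.
Verdict: Not invertible.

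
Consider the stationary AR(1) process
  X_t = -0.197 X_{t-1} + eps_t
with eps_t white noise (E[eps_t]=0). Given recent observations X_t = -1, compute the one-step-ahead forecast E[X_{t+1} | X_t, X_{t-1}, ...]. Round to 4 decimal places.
E[X_{t+1} \mid \mathcal F_t] = 0.1970

For an AR(p) model X_t = c + sum_i phi_i X_{t-i} + eps_t, the
one-step-ahead conditional mean is
  E[X_{t+1} | X_t, ...] = c + sum_i phi_i X_{t+1-i}.
Substitute known values:
  E[X_{t+1} | ...] = (-0.197) * (-1)
                   = 0.1970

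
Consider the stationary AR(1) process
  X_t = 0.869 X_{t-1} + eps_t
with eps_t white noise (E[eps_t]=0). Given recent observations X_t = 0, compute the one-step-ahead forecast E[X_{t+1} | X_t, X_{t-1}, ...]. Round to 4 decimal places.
E[X_{t+1} \mid \mathcal F_t] = 0.0000

For an AR(p) model X_t = c + sum_i phi_i X_{t-i} + eps_t, the
one-step-ahead conditional mean is
  E[X_{t+1} | X_t, ...] = c + sum_i phi_i X_{t+1-i}.
Substitute known values:
  E[X_{t+1} | ...] = (0.869) * (0)
                   = 0.0000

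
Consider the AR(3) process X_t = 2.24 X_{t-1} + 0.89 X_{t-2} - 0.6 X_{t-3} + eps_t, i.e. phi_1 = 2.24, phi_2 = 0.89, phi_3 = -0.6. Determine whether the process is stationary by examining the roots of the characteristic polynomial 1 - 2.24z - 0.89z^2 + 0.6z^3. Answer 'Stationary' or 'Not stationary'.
\text{Not stationary}

The AR(p) characteristic polynomial is P(z) = 1 - 2.24z - 0.89z^2 + 0.6z^3.
Stationarity requires all roots to lie outside the unit circle, i.e. |z| > 1 for every root.
Degree 3: look for a simple real root z0 first, then factor out (1 - z/z0) and solve the remaining quadratic.
Testing z0 = 0.4: P(0.4) = 1 + (-2.24)(0.4) + (-0.89)(0.4)^2 + (0.6)(0.4)^3
  = 1 + (-0.896) + (-0.1424) + (0.0384) = 0.  So z_0 = 0.4 is a root, |z_0| = 0.4.
Divide out the factor (1 - 2.5 z) = (1 - z/z0) (since 1/z0 = 2.5):
  P(z) = (1 - 2.5 z)(1 + (0.26) z + (-0.24) z^2)
  [check: z-coef 0.26 - (2.5) = -2.24; z^2-coef -0.24 - (2.5)(0.26) = -0.89; z^3-coef -(2.5)(-0.24) = 0.6.]
Remaining roots from the quadratic factor 1 + (0.26) z + (-0.24) z^2:
  Set 1 + (0.26) z + (-0.24) z^2 = 0, i.e. a z^2 + b z + c = 0 with a = -0.24, b = 0.26, c = 1.
  Discriminant D = b^2 - 4ac = (0.26)^2 - 4*(-0.24)*1 = 0.0676 - (-0.96) = 1.0276.
  D >= 0, so the roots are real: z = (-b +/- sqrt(D)) / (2a) = (-0.26 +/- 1.013706) / (-0.48).
    z_1 = (-0.26 + 1.013706) / (-0.48) = -1.5702,   |z_1| = 1.5702.
    z_2 = (-0.26 - 1.013706) / (-0.48) = 2.6536,   |z_2| = 2.6536.
Moduli of all roots: 0.4000, 1.5702, 2.6536.
All moduli strictly greater than 1? No.
Verdict: Not stationary.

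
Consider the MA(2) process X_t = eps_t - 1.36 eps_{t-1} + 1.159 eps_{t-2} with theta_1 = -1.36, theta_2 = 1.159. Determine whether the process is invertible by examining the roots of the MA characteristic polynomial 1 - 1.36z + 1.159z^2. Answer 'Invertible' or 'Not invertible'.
\text{Not invertible}

The MA(q) characteristic polynomial is P(z) = 1 - 1.36z + 1.159z^2.
Invertibility requires all roots to lie outside the unit circle, i.e. |z| > 1 for every root.
Set 1 + (-1.36) z + (1.159) z^2 = 0, i.e. a z^2 + b z + c = 0 with a = 1.159, b = -1.36, c = 1.
Discriminant D = b^2 - 4ac = (-1.36)^2 - 4*(1.159)*1 = 1.8496 - (4.636) = -2.7864.
D < 0, so the roots are the complex-conjugate pair z = (-b +/- i sqrt(-D)) / (2a) = 0.5867 +/- 0.7201i.
For a conjugate pair |z|^2 = z * conj(z) = (product of roots) = c/a = 1/(1.159) = 0.862813, so |z| = sqrt(0.862813) = 0.9289 for both roots.
Moduli of all roots: 0.9289, 0.9289.
All moduli strictly greater than 1? No.
Verdict: Not invertible.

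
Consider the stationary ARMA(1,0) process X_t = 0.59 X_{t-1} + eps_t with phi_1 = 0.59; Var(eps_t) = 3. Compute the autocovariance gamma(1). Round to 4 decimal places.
\gamma(1) = 2.7151

Multiply the model equation by X_{t-k} and take expectations. With theta_0 = psi_0 = 1 and psi_j the MA(infinity) weights, this gives
  gamma(k) - sum_i phi_i gamma(k-i) = c_k,
  c_k = sigma^2 * sum_{j=k..q} theta_j psi_{j-k}   (c_k = 0 for k > q),
using gamma(-m) = gamma(m).
Pure AR (q = 0): c_0 = sigma^2 = 3, c_k = 0 for k >= 1.
Equations for k = 0 and k = 1 (AR order 1):
  gamma(0) = phi_1 gamma(1) + c_0
  gamma(1) = phi_1 gamma(0) + c_1
Substituting the second into the first: gamma(0) (1 - phi_1^2) = c_0 + phi_1 c_1, so
  gamma(0) = c_0 / (1 - phi_1^2) = 3 / (1 - (0.59)^2) = 3 / 0.6519 = 4.601933.
  gamma(1) = phi_1 gamma(0) = (0.59)(4.601933) = 2.71514.
Therefore gamma(1) = 2.7151 (to 4 decimal places).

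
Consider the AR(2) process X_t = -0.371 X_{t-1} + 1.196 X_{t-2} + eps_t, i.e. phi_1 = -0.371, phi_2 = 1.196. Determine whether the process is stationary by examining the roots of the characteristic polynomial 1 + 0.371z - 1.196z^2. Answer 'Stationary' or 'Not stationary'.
\text{Not stationary}

The AR(p) characteristic polynomial is P(z) = 1 + 0.371z - 1.196z^2.
Stationarity requires all roots to lie outside the unit circle, i.e. |z| > 1 for every root.
Set 1 + (0.371) z + (-1.196) z^2 = 0, i.e. a z^2 + b z + c = 0 with a = -1.196, b = 0.371, c = 1.
Discriminant D = b^2 - 4ac = (0.371)^2 - 4*(-1.196)*1 = 0.137641 - (-4.784) = 4.921641.
D >= 0, so the roots are real: z = (-b +/- sqrt(D)) / (2a) = (-0.371 +/- 2.218477) / (-2.392).
  z_1 = (-0.371 + 2.218477) / (-2.392) = -0.7724,   |z_1| = 0.7724.
  z_2 = (-0.371 - 2.218477) / (-2.392) = 1.0826,   |z_2| = 1.0826.
Moduli of all roots: 0.7724, 1.0826.
All moduli strictly greater than 1? No.
Verdict: Not stationary.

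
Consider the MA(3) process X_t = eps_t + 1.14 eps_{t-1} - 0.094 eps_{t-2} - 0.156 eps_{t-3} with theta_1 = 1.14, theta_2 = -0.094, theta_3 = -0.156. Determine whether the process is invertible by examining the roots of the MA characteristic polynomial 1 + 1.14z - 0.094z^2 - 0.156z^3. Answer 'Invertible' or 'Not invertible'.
\text{Not invertible}

The MA(q) characteristic polynomial is P(z) = 1 + 1.14z - 0.094z^2 - 0.156z^3.
Invertibility requires all roots to lie outside the unit circle, i.e. |z| > 1 for every root.
Degree 3: look for a simple real root z0 first, then factor out (1 - z/z0) and solve the remaining quadratic.
Testing z0 = -2.5: P(-2.5) = 1 + (1.14)(-2.5) + (-0.094)(-2.5)^2 + (-0.156)(-2.5)^3
  = 1 + (-2.85) + (-0.5875) + (2.4375) = 0.  So z_0 = -2.5 is a root, |z_0| = 2.5.
Divide out the factor (1 + 0.4 z) = (1 - z/z0) (since 1/z0 = -0.4):
  P(z) = (1 + 0.4 z)(1 + (0.74) z + (-0.39) z^2)
  [check: z-coef 0.74 - (-0.4) = 1.14; z^2-coef -0.39 - (-0.4)(0.74) = -0.094; z^3-coef -(-0.4)(-0.39) = -0.156.]
Remaining roots from the quadratic factor 1 + (0.74) z + (-0.39) z^2:
  Set 1 + (0.74) z + (-0.39) z^2 = 0, i.e. a z^2 + b z + c = 0 with a = -0.39, b = 0.74, c = 1.
  Discriminant D = b^2 - 4ac = (0.74)^2 - 4*(-0.39)*1 = 0.5476 - (-1.56) = 2.1076.
  D >= 0, so the roots are real: z = (-b +/- sqrt(D)) / (2a) = (-0.74 +/- 1.451758) / (-0.78).
    z_1 = (-0.74 + 1.451758) / (-0.78) = -0.9125,   |z_1| = 0.9125.
    z_2 = (-0.74 - 1.451758) / (-0.78) = 2.8099,   |z_2| = 2.8099.
Moduli of all roots: 2.5000, 0.9125, 2.8099.
All moduli strictly greater than 1? No.
Verdict: Not invertible.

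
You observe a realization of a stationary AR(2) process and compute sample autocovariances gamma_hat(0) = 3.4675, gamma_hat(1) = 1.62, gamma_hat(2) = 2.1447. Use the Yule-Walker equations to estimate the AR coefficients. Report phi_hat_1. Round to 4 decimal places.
\hat\phi_{1} = 0.2280

The Yule-Walker equations for an AR(p) process read, in matrix form,
  Gamma_p phi = r_p,   with   (Gamma_p)_{ij} = gamma(|i - j|),
                       (r_p)_i = gamma(i),   i,j = 1..p.
Substitute the sample gammas (Toeplitz matrix and right-hand side of size 2):
  Gamma_p = [[3.4675, 1.62], [1.62, 3.4675]]
  r_p     = [1.62, 2.1447]
Written out:
  3.4675 phi_1 + 1.62 phi_2 = 1.62
  1.62 phi_1 + 3.4675 phi_2 = 2.1447
Solve by Cramer's rule:
  det = gamma(0)^2 - gamma(1)^2 = (3.4675)^2 - (1.62)^2 = 12.02355625 - 2.6244 = 9.39915625
  phi_hat_1 = [gamma(1) gamma(0) - gamma(1) gamma(2)] / det = [(1.62)(3.4675) - (1.62)(2.1447)] / 9.39915625 = 2.142936 / 9.39915625 = 0.228
  phi_hat_2 = [gamma(0) gamma(2) - gamma(1)^2] / det = [(3.4675)(2.1447) - (1.62)^2] / 9.39915625 = 4.81234725 / 9.39915625 = 0.512
So phi_hat = [0.2280, 0.5120].
Therefore phi_hat_1 = 0.2280.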